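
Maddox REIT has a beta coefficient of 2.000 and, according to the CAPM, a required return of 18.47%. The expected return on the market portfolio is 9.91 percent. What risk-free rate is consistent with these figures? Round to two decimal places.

E(R) = R_f + β(E(R_m) − R_f) = R_f(1 − β) + β·E(R_m)
18.47% = R_f × (1 − 2.000) + 2.000 × 9.91%
18.47% = R_f × -1.000 + 19.82000%
R_f = (18.47% − 19.82000%) / -1.000 = 1.35%

1.35%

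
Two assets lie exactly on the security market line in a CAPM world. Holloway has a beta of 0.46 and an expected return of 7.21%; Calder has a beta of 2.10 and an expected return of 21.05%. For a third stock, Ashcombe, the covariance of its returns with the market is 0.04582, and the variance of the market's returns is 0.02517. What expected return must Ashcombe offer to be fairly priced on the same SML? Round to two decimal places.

18.69%

MRP = (21.05% − 7.21%) / (2.10 − 0.46) = 8.4390%
R_f = 7.21% − 0.46 × 8.4390% = 3.3281%
β_Ashcombe = Cov / Var(R_m) = 0.04582 / 0.02517 = 1.8204
E(R_Ashcombe) = R_f + β × MRP = 3.3281% + 1.8204 × 8.4390% = 18.69%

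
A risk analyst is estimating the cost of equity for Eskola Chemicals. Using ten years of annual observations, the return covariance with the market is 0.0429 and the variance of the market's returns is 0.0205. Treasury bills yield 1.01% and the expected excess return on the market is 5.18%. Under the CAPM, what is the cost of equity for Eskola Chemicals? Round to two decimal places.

β = Cov(R_i, R_m) / Var(R_m) = 0.0429 / 0.0205 = 2.0927
E(R) = R_f + β × MRP = 1.01% + 2.0927 × 5.18% = 11.85%

11.85%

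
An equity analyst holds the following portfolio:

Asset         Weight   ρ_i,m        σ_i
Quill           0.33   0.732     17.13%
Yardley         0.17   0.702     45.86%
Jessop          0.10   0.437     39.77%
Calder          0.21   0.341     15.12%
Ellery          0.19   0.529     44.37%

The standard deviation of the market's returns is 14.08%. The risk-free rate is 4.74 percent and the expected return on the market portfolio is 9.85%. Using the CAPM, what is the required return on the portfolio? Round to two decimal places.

β_Quill = 0.732 × 17.13% / 14.08% = 0.8906
β_Yardley = 0.702 × 45.86% / 14.08% = 2.2865
β_Jessop = 0.437 × 39.77% / 14.08% = 1.2343
β_Calder = 0.341 × 15.12% / 14.08% = 0.3662
β_Ellery = 0.529 × 44.37% / 14.08% = 1.6670
β_P = Σ w_i β_i = 0.33×0.8906 + 0.17×2.2865 + 0.10×1.2343 + 0.21×0.3662 + 0.19×1.6670 = 1.1997
MRP = 9.85% − 4.74% = 5.11%
E(R_P) = R_f + β_P × MRP = 4.74% + 1.1997 × 5.11% = 10.87%

10.87%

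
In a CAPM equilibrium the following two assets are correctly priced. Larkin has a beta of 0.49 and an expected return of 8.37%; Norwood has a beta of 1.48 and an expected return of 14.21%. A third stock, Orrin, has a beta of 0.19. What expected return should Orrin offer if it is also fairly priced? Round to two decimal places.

MRP (SML slope) = (14.21% − 8.37%) / (1.48 − 0.49) = 5.84% / 0.99 = 5.8990%
R_f (intercept) = 8.37% − 0.49 × 5.8990% = 5.4795%
E(R_Orrin) = R_f + β × MRP = 5.4795% + 0.19 × 5.8990% = 6.60%

6.60%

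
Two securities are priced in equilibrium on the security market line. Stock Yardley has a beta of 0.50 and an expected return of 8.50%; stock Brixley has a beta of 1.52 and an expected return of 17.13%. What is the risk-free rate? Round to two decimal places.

Both satisfy E(R) = R_f + β·MRP, so the slope of the SML is
MRP = (17.13% − 8.50%) / (1.52 − 0.50) = 8.63% / 1.02 = 8.4608%
R_f = E(R_Yardley) − β_Yardley·MRP = 8.50% − 0.50 × 8.4608% = 4.2696%

4.27%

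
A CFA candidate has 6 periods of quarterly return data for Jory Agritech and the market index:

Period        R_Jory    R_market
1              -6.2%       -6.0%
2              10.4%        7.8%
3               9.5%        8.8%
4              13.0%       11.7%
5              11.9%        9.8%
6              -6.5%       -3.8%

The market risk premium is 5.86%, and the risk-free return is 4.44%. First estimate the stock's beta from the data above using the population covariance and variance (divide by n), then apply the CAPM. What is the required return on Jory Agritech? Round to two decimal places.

11.43%

Mean R_i = (-6.2 + 10.4 + 9.5 + 13.0 + 11.9 − 6.5) / 6 = 5.3500%
Mean R_m = (-6.0 + 7.8 + 8.8 + 11.7 + 9.8 − 3.8) / 6 = 4.7167%
Σ(R_i − R̄_i)(R_m − R̄_m) = 343.9350  ⇒  Cov = 343.9350 / 6 = 57.3225
Σ(R_m − R̄_m)² = 288.1683  ⇒  Var(R_m) = 288.1683 / 6 = 48.0281
β = Cov / Var(R_m) = 57.3225 / 48.0281 = 1.1935
E(R) = R_f + β × MRP = 4.44% + 1.1935 × 5.86% = 11.43%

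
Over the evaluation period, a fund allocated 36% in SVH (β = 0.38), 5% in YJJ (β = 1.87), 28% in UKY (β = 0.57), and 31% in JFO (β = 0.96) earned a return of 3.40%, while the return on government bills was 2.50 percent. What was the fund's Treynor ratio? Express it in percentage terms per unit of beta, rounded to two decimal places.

β_P = 0.36×0.38 + 0.05×1.87 + 0.28×0.57 + 0.31×0.96 = 0.6875
Treynor = (R_P − R_f) / β_P = (3.40% − 2.50%) / 0.6875 = 0.90% / 0.6875 = 1.31%

1.31%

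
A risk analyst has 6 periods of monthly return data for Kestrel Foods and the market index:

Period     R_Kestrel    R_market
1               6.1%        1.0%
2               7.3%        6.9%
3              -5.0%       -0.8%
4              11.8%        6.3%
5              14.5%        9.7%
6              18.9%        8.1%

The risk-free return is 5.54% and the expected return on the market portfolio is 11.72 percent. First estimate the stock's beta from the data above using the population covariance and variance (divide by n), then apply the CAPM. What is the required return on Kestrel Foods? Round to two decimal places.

Mean R_i = (6.1 + 7.3 − 5.0 + 11.8 + 14.5 + 18.9) / 6 = 8.9333%
Mean R_m = (1.0 + 6.9 − 0.8 + 6.3 + 9.7 + 8.1) / 6 = 5.2000%
Σ(R_i − R̄_i)(R_m − R̄_m) = 149.8300  ⇒  Cov = 149.8300 / 6 = 24.9717
Σ(R_m − R̄_m)² = 86.4000  ⇒  Var(R_m) = 86.4000 / 6 = 14.4000
β = Cov / Var(R_m) = 24.9717 / 14.4000 = 1.7341
MRP = 11.72% − 5.54% = 6.18%
E(R) = R_f + β × MRP = 5.54% + 1.7341 × 6.18% = 16.26%

16.26%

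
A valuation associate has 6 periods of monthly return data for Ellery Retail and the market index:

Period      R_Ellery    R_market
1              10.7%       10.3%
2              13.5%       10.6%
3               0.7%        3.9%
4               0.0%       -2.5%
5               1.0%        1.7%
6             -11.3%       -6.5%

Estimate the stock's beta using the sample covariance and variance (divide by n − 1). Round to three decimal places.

Mean R_i = (10.7 + 13.5 + 0.7 + 0.0 + 1.0 − 11.3) / 6 = 2.4333%
Mean R_m = (10.3 + 10.6 + 3.9 − 2.5 + 1.7 − 6.5) / 6 = 2.9167%
Σ(R_i − R̄_i)(R_m − R̄_m) = 288.6067  ⇒  Cov = 288.6067 / 5 = 57.7213
Σ(R_m − R̄_m)² = 234.0083  ⇒  Var(R_m) = 234.0083 / 5 = 46.8017
β = Cov / Var(R_m) = 57.7213 / 46.8017 = 1.2333

1.233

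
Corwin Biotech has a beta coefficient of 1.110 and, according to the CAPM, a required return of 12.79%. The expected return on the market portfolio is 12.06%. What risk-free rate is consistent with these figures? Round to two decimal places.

5.42%

E(R) = R_f + β(E(R_m) − R_f) = R_f(1 − β) + β·E(R_m)
12.79% = R_f × (1 − 1.110) + 1.110 × 12.06%
12.79% = R_f × -0.110 + 13.38660%
R_f = (12.79% − 13.38660%) / -0.110 = 5.42%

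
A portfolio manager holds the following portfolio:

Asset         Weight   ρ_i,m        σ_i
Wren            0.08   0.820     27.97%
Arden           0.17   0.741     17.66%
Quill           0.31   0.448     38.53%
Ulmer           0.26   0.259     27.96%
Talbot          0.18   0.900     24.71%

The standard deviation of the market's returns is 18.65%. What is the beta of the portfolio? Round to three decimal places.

0.820

β_Wren = 0.820 × 27.97% / 18.65% = 1.2298
β_Arden = 0.741 × 17.66% / 18.65% = 0.7017
β_Quill = 0.448 × 38.53% / 18.65% = 0.9255
β_Ulmer = 0.259 × 27.96% / 18.65% = 0.3883
β_Talbot = 0.900 × 24.71% / 18.65% = 1.1924
β_P = Σ w_i β_i = 0.08×1.2298 + 0.17×0.7017 + 0.31×0.9255 + 0.26×0.3883 + 0.18×1.1924 = 0.8202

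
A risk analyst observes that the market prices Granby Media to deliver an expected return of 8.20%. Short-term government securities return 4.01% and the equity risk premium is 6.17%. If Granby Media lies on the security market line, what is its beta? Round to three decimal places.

β = (E(R) − R_f) / MRP = (8.20% − 4.01%) / 6.17% = 4.19% / 6.17% = 0.679

0.679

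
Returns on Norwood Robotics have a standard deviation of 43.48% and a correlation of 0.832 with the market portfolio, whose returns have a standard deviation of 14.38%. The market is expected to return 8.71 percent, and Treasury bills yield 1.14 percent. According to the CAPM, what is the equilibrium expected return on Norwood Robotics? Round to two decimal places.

20.18%

β = ρ × σ_i / σ_m = 0.832 × 43.48% / 14.38% = 2.5157
MRP = 8.71% − 1.14% = 7.57%
E(R) = 1.14% + 2.5157 × 7.57% = 20.18%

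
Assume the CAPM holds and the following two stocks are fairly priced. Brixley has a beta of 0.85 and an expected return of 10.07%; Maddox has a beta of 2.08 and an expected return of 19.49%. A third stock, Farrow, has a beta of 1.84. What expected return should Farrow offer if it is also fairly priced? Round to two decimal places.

17.65%

MRP (SML slope) = (19.49% − 10.07%) / (2.08 − 0.85) = 9.42% / 1.23 = 7.6585%
R_f (intercept) = 10.07% − 0.85 × 7.6585% = 3.5603%
E(R_Farrow) = R_f + β × MRP = 3.5603% + 1.84 × 7.6585% = 17.65%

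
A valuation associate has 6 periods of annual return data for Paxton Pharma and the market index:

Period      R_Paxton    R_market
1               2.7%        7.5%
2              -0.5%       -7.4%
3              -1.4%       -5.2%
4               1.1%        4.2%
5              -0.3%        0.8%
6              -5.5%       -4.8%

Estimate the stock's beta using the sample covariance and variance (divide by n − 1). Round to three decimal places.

0.335

Mean R_i = (2.7 − 0.5 − 1.4 + 1.1 − 0.3 − 5.5) / 6 = -0.6500%
Mean R_m = (7.5 − 7.4 − 5.2 + 4.2 + 0.8 − 4.8) / 6 = -0.8167%
Σ(R_i − R̄_i)(R_m − R̄_m) = 58.8250  ⇒  Cov = 58.8250 / 5 = 11.7650
Σ(R_m − R̄_m)² = 175.3683  ⇒  Var(R_m) = 175.3683 / 5 = 35.0737
β = Cov / Var(R_m) = 11.7650 / 35.0737 = 0.3354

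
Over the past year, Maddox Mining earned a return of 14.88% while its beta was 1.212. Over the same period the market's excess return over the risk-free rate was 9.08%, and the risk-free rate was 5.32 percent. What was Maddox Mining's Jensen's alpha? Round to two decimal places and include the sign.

CAPM benchmark = R_f + β(R_m − R_f) = 5.32% + 1.212 × 9.08% = 16.32496%
α = actual − benchmark = 14.88% − 16.32496% = -1.44%

-1.44%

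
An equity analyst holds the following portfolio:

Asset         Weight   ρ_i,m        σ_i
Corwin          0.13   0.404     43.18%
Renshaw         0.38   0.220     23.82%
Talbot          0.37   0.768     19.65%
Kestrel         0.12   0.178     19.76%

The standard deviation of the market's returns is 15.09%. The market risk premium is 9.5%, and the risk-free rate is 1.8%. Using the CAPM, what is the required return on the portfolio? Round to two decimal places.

8.26%

β_Corwin = 0.404 × 43.18% / 15.09% = 1.1560
β_Renshaw = 0.220 × 23.82% / 15.09% = 0.3473
β_Talbot = 0.768 × 19.65% / 15.09% = 1.0001
β_Kestrel = 0.178 × 19.76% / 15.09% = 0.2331
β_P = Σ w_i β_i = 0.13×1.1560 + 0.38×0.3473 + 0.37×1.0001 + 0.12×0.2331 = 0.6803
E(R_P) = R_f + β_P × MRP = 1.8% + 0.6803 × 9.5% = 8.26%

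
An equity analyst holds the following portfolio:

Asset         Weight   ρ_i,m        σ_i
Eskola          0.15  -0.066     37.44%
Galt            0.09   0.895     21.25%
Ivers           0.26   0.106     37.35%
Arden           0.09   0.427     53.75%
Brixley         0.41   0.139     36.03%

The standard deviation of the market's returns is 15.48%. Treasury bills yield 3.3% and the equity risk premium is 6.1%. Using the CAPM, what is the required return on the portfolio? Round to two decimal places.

5.86%

β_Eskola = -0.066 × 37.44% / 15.48% = -0.1596
β_Galt = 0.895 × 21.25% / 15.48% = 1.2286
β_Ivers = 0.106 × 37.35% / 15.48% = 0.2558
β_Arden = 0.427 × 53.75% / 15.48% = 1.4826
β_Brixley = 0.139 × 36.03% / 15.48% = 0.3235
β_P = Σ w_i β_i = 0.15×-0.1596 + 0.09×1.2286 + 0.26×0.2558 + 0.09×1.4826 + 0.41×0.3235 = 0.4192
E(R_P) = R_f + β_P × MRP = 3.3% + 0.4192 × 6.1% = 5.86%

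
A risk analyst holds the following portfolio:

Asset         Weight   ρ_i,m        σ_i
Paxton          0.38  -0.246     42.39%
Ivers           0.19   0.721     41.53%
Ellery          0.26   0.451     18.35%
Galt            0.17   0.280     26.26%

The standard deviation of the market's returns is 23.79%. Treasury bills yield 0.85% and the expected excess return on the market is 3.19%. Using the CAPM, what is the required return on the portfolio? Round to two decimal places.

β_Paxton = -0.246 × 42.39% / 23.79% = -0.4383
β_Ivers = 0.721 × 41.53% / 23.79% = 1.2586
β_Ellery = 0.451 × 18.35% / 23.79% = 0.3479
β_Galt = 0.280 × 26.26% / 23.79% = 0.3091
β_P = Σ w_i β_i = 0.38×-0.4383 + 0.19×1.2586 + 0.26×0.3479 + 0.17×0.3091 = 0.2156
E(R_P) = R_f + β_P × MRP = 0.85% + 0.2156 × 3.19% = 1.54%

1.54%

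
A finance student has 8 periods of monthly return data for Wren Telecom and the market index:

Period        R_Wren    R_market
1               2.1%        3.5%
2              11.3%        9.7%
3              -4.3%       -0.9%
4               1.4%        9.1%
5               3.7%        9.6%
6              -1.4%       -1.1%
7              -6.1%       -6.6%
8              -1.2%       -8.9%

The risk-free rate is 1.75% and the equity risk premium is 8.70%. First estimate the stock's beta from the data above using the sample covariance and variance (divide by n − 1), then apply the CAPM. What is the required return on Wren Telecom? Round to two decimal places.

6.59%

Mean R_i = (2.1 + 11.3 − 4.3 + 1.4 + 3.7 − 1.4 − 6.1 − 1.2) / 8 = 0.6875%
Mean R_m = (3.5 + 9.7 − 0.9 + 9.1 + 9.6 − 1.1 − 6.6 − 8.9) / 8 = 1.8000%
Σ(R_i − R̄_i)(R_m − R̄_m) = 211.6700  ⇒  Cov = 211.6700 / 7 = 30.2386
Σ(R_m − R̄_m)² = 380.1800  ⇒  Var(R_m) = 380.1800 / 7 = 54.3114
β = Cov / Var(R_m) = 30.2386 / 54.3114 = 0.5568
E(R) = R_f + β × MRP = 1.75% + 0.5568 × 8.70% = 6.59%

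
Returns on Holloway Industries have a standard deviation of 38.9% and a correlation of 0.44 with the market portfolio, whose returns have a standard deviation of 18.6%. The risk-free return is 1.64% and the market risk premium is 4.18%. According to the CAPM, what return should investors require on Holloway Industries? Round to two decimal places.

β = ρ × σ_i / σ_m = 0.44 × 38.9% / 18.6% = 0.9202
E(R) = 1.64% + 0.9202 × 4.18% = 5.49%

5.49%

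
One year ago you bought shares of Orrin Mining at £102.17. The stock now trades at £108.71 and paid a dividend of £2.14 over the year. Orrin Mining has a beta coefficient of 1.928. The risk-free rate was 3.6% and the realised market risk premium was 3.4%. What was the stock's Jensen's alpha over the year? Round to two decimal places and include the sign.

-1.66%

Realised HPR = (P1 + D1 − P0) / P0 = (108.71 + 2.14 − 102.17) / 102.17 = 8.68 / 102.17 = 8.4956%
CAPM required = R_f + β·MRP = 3.6% + 1.928 × 3.4% = 10.1552%
α = realised − required = 8.4956% − 10.1552% = -1.66%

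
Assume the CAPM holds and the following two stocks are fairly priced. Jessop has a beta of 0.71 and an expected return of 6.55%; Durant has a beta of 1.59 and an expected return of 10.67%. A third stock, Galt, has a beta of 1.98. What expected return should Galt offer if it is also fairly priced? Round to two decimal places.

12.50%

MRP (SML slope) = (10.67% − 6.55%) / (1.59 − 0.71) = 4.12% / 0.88 = 4.6818%
R_f (intercept) = 6.55% − 0.71 × 4.6818% = 3.2259%
E(R_Galt) = R_f + β × MRP = 3.2259% + 1.98 × 4.6818% = 12.50%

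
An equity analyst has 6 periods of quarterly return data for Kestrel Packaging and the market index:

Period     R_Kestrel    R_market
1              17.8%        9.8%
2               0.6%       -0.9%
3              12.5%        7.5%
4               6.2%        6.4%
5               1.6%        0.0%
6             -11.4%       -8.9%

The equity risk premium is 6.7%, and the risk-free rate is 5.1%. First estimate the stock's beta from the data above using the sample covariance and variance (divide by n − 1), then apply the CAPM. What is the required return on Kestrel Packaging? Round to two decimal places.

Mean R_i = (17.8 + 0.6 + 12.5 + 6.2 + 1.6 − 11.4) / 6 = 4.5500%
Mean R_m = (9.8 − 0.9 + 7.5 + 6.4 + 0.0 − 8.9) / 6 = 2.3167%
Σ(R_i − R̄_i)(R_m − R̄_m) = 345.5450  ⇒  Cov = 345.5450 / 5 = 69.1090
Σ(R_m − R̄_m)² = 241.0683  ⇒  Var(R_m) = 241.0683 / 5 = 48.2137
β = Cov / Var(R_m) = 69.1090 / 48.2137 = 1.4334
E(R) = R_f + β × MRP = 5.1% + 1.4334 × 6.7% = 14.70%

14.70%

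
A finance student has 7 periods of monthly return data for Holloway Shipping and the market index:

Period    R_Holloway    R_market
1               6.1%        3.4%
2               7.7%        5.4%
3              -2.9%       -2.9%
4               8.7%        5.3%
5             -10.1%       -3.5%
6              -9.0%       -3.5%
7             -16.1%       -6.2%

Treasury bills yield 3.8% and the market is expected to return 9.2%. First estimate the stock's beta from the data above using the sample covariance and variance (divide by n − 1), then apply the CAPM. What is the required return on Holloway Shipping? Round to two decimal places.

Mean R_i = (6.1 + 7.7 − 2.9 + 8.7 − 10.1 − 9.0 − 16.1) / 7 = -2.2286%
Mean R_m = (3.4 + 5.4 − 2.9 + 5.3 − 3.5 − 3.5 − 6.2) / 7 = -0.2857%
Σ(R_i − R̄_i)(R_m − R̄_m) = 279.0529  ⇒  Cov = 279.0529 / 6 = 46.5088
Σ(R_m − R̄_m)² = 139.5886  ⇒  Var(R_m) = 139.5886 / 6 = 23.2648
β = Cov / Var(R_m) = 46.5088 / 23.2648 = 1.9991
MRP = 9.2% − 3.8% = 5.40%
E(R) = R_f + β × MRP = 3.8% + 1.9991 × 5.4% = 14.60%

14.60%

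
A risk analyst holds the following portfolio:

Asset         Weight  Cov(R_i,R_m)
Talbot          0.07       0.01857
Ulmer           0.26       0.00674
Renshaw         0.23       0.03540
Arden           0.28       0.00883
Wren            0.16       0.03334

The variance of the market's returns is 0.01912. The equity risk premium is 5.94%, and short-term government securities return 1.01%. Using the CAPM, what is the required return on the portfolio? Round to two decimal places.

6.91%

β_Talbot = 0.01857 / 0.01912 = 0.9712
β_Ulmer = 0.00674 / 0.01912 = 0.3525
β_Renshaw = 0.03540 / 0.01912 = 1.8515
β_Arden = 0.00883 / 0.01912 = 0.4618
β_Wren = 0.03334 / 0.01912 = 1.7437
β_P = Σ w_i β_i = 0.07×0.9712 + 0.26×0.3525 + 0.23×1.8515 + 0.28×0.4618 + 0.16×1.7437 = 0.9938
E(R_P) = R_f + β_P × MRP = 1.01% + 0.9938 × 5.94% = 6.91%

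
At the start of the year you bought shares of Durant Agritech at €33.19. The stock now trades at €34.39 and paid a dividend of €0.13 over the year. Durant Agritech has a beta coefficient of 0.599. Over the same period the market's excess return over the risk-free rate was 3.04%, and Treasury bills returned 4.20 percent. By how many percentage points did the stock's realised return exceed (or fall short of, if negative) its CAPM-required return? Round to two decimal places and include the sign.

-2.01%

Realised HPR = (P1 + D1 − P0) / P0 = (34.39 + 0.13 − 33.19) / 33.19 = 1.33 / 33.19 = 4.0072%
CAPM required = R_f + β·MRP = 4.20% + 0.599 × 3.04% = 6.02096%
α = realised − required = 4.0072% − 6.02096% = -2.01%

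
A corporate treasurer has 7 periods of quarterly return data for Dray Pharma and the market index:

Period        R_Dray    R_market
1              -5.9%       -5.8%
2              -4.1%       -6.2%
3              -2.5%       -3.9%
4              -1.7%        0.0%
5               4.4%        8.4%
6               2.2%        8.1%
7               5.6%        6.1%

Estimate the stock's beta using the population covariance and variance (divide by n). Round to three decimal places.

Mean R_i = (-5.9 − 4.1 − 2.5 − 1.7 + 4.4 + 2.2 + 5.6) / 7 = -0.2857%
Mean R_m = (-5.8 − 6.2 − 3.9 + 0.0 + 8.4 + 8.1 + 6.1) / 7 = 0.9571%
Σ(R_i − R̄_i)(R_m − R̄_m) = 160.2443  ⇒  Cov = 160.2443 / 7 = 22.8920
Σ(R_m − R̄_m)² = 254.2571  ⇒  Var(R_m) = 254.2571 / 7 = 36.3224
β = Cov / Var(R_m) = 22.8920 / 36.3224 = 0.6302

0.630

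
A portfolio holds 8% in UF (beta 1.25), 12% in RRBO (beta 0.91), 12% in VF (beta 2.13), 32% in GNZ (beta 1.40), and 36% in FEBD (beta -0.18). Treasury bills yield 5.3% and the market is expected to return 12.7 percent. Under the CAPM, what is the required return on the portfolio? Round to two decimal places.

β_P = Σ w_i β_i = 0.08×1.25 + 0.12×0.91 + 0.12×2.13 + 0.32×1.40 + 0.36×-0.18 = 0.8480
MRP = 12.7% − 5.3% = 7.40%
E(R_P) = R_f + β_P × MRP = 5.3% + 0.8480 × 7.4% = 11.58%

11.58%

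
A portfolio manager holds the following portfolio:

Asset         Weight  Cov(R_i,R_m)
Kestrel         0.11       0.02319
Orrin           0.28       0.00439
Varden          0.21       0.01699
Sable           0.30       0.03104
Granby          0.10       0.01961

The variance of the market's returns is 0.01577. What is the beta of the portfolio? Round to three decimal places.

1.181

β_Kestrel = 0.02319 / 0.01577 = 1.4705
β_Orrin = 0.00439 / 0.01577 = 0.2784
β_Varden = 0.01699 / 0.01577 = 1.0774
β_Sable = 0.03104 / 0.01577 = 1.9683
β_Granby = 0.01961 / 0.01577 = 1.2435
β_P = Σ w_i β_i = 0.11×1.4705 + 0.28×0.2784 + 0.21×1.0774 + 0.30×1.9683 + 0.10×1.2435 = 1.1808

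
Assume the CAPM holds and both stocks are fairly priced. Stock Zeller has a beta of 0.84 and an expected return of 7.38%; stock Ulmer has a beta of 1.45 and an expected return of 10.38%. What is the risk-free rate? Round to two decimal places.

3.25%

Both satisfy E(R) = R_f + β·MRP, so the slope of the SML is
MRP = (10.38% − 7.38%) / (1.45 − 0.84) = 3.00% / 0.61 = 4.9180%
R_f = E(R_Zeller) − β_Zeller·MRP = 7.38% − 0.84 × 4.9180% = 3.2489%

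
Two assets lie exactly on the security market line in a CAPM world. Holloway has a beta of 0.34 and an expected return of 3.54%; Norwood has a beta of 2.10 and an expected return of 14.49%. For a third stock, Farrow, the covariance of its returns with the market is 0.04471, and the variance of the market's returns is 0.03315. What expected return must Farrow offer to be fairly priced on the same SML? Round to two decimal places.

9.82%

MRP = (14.49% − 3.54%) / (2.10 − 0.34) = 6.2216%
R_f = 3.54% − 0.34 × 6.2216% = 1.4247%
β_Farrow = Cov / Var(R_m) = 0.04471 / 0.03315 = 1.3487
E(R_Farrow) = R_f + β × MRP = 1.4247% + 1.3487 × 6.2216% = 9.82%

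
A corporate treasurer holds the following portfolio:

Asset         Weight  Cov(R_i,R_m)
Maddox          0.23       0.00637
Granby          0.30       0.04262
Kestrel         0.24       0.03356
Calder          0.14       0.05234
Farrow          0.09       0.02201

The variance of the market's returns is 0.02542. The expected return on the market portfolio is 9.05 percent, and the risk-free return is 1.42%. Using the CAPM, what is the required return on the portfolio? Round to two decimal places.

10.91%

β_Maddox = 0.00637 / 0.02542 = 0.2506
β_Granby = 0.04262 / 0.02542 = 1.6766
β_Kestrel = 0.03356 / 0.02542 = 1.3202
β_Calder = 0.05234 / 0.02542 = 2.0590
β_Farrow = 0.02201 / 0.02542 = 0.8659
β_P = Σ w_i β_i = 0.23×0.2506 + 0.30×1.6766 + 0.24×1.3202 + 0.14×2.0590 + 0.09×0.8659 = 1.2437
MRP = 9.05% − 1.42% = 7.63%
E(R_P) = R_f + β_P × MRP = 1.42% + 1.2437 × 7.63% = 10.91%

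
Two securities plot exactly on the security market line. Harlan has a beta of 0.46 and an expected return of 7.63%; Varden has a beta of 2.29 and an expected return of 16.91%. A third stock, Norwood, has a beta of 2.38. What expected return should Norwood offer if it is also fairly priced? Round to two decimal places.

17.37%

MRP (SML slope) = (16.91% − 7.63%) / (2.29 − 0.46) = 9.28% / 1.83 = 5.0710%
R_f (intercept) = 7.63% − 0.46 × 5.0710% = 5.2973%
E(R_Norwood) = R_f + β × MRP = 5.2973% + 2.38 × 5.0710% = 17.37%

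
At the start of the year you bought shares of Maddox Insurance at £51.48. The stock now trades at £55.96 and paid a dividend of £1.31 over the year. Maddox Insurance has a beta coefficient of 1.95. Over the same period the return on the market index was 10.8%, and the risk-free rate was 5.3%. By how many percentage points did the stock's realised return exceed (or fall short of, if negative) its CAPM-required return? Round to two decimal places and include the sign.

Realised HPR = (P1 + D1 − P0) / P0 = (55.96 + 1.31 − 51.48) / 51.48 = 5.79 / 51.48 = 11.2471%
MRP = 10.8% − 5.3% = 5.50%
CAPM required = R_f + β·MRP = 5.3% + 1.95 × 5.5% = 16.0250%
α = realised − required = 11.2471% − 16.0250% = -4.78%

-4.78%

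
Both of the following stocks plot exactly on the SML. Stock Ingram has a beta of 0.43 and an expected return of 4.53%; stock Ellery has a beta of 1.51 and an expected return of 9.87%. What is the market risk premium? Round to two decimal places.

Both satisfy E(R) = R_f + β·MRP, so the slope of the SML is
MRP = (9.87% − 4.53%) / (1.51 − 0.43) = 5.34% / 1.08 = 4.9444%

4.94%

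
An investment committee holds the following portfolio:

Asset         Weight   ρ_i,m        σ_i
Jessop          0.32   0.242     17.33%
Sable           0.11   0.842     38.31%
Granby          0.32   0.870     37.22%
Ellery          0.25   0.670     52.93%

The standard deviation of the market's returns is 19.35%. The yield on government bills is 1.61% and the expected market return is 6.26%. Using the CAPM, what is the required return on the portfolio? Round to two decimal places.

β_Jessop = 0.242 × 17.33% / 19.35% = 0.2167
β_Sable = 0.842 × 38.31% / 19.35% = 1.6670
β_Granby = 0.870 × 37.22% / 19.35% = 1.6735
β_Ellery = 0.670 × 52.93% / 19.35% = 1.8327
β_P = Σ w_i β_i = 0.32×0.2167 + 0.11×1.6670 + 0.32×1.6735 + 0.25×1.8327 = 1.2464
MRP = 6.26% − 1.61% = 4.65%
E(R_P) = R_f + β_P × MRP = 1.61% + 1.2464 × 4.65% = 7.41%

7.41%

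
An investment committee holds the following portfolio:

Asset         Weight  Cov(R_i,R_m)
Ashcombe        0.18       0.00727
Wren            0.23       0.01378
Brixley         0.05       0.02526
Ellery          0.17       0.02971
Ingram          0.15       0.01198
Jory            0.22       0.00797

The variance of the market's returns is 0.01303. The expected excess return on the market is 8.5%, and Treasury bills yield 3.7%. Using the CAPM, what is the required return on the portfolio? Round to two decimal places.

β_Ashcombe = 0.00727 / 0.01303 = 0.5579
β_Wren = 0.01378 / 0.01303 = 1.0576
β_Brixley = 0.02526 / 0.01303 = 1.9386
β_Ellery = 0.02971 / 0.01303 = 2.2801
β_Ingram = 0.01198 / 0.01303 = 0.9194
β_Jory = 0.00797 / 0.01303 = 0.6117
β_P = Σ w_i β_i = 0.18×0.5579 + 0.23×1.0576 + 0.05×1.9386 + 0.17×2.2801 + 0.15×0.9194 + 0.22×0.6117 = 1.1007
E(R_P) = R_f + β_P × MRP = 3.7% + 1.1007 × 8.5% = 13.06%

13.06%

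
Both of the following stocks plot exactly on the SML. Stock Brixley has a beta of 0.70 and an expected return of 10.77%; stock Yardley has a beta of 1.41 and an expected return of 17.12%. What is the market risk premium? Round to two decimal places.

Both satisfy E(R) = R_f + β·MRP, so the slope of the SML is
MRP = (17.12% − 10.77%) / (1.41 − 0.70) = 6.35% / 0.71 = 8.9437%

8.94%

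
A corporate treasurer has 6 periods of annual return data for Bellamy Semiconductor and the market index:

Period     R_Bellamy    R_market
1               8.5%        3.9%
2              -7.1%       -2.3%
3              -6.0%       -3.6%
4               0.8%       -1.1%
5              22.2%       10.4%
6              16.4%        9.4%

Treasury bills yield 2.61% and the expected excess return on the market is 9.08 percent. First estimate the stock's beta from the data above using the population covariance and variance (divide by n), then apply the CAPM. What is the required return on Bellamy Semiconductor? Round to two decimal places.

20.23%

Mean R_i = (8.5 − 7.1 − 6.0 + 0.8 + 22.2 + 16.4) / 6 = 5.8000%
Mean R_m = (3.9 − 2.3 − 3.6 − 1.1 + 10.4 + 9.4) / 6 = 2.7833%
Σ(R_i − R̄_i)(R_m − R̄_m) = 358.3800  ⇒  Cov = 358.3800 / 6 = 59.7300
Σ(R_m − R̄_m)² = 184.7083  ⇒  Var(R_m) = 184.7083 / 6 = 30.7847
β = Cov / Var(R_m) = 59.7300 / 30.7847 = 1.9402
E(R) = R_f + β × MRP = 2.61% + 1.9402 × 9.08% = 20.23%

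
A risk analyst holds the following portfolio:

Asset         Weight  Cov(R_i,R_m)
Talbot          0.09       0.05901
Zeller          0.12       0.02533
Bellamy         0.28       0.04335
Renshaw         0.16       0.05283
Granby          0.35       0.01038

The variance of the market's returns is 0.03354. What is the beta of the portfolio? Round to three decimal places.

β_Talbot = 0.05901 / 0.03354 = 1.7594
β_Zeller = 0.02533 / 0.03354 = 0.7552
β_Bellamy = 0.04335 / 0.03354 = 1.2925
β_Renshaw = 0.05283 / 0.03354 = 1.5751
β_Granby = 0.01038 / 0.03354 = 0.3095
β_P = Σ w_i β_i = 0.09×1.7594 + 0.12×0.7552 + 0.28×1.2925 + 0.16×1.5751 + 0.35×0.3095 = 0.9712

0.971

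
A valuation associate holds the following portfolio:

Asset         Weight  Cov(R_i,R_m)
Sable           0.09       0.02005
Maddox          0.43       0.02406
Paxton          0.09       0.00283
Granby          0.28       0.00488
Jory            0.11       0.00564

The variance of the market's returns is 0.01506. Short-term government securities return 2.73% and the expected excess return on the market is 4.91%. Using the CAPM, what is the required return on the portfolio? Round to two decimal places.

β_Sable = 0.02005 / 0.01506 = 1.3313
β_Maddox = 0.02406 / 0.01506 = 1.5976
β_Paxton = 0.00283 / 0.01506 = 0.1879
β_Granby = 0.00488 / 0.01506 = 0.3240
β_Jory = 0.00564 / 0.01506 = 0.3745
β_P = Σ w_i β_i = 0.09×1.3313 + 0.43×1.5976 + 0.09×0.1879 + 0.28×0.3240 + 0.11×0.3745 = 0.9556
E(R_P) = R_f + β_P × MRP = 2.73% + 0.9556 × 4.91% = 7.42%

7.42%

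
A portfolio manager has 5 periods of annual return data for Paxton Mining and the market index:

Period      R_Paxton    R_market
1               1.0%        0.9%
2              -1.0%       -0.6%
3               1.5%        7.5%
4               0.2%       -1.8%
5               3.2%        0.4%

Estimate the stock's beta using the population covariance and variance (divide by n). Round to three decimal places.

Mean R_i = (1.0 − 1.0 + 1.5 + 0.2 + 3.2) / 5 = 0.9800%
Mean R_m = (0.9 − 0.6 + 7.5 − 1.8 + 0.4) / 5 = 1.2800%
Σ(R_i − R̄_i)(R_m − R̄_m) = 7.3980  ⇒  Cov = 7.3980 / 5 = 1.4796
Σ(R_m − R̄_m)² = 52.6280  ⇒  Var(R_m) = 52.6280 / 5 = 10.5256
β = Cov / Var(R_m) = 1.4796 / 10.5256 = 0.1406

0.141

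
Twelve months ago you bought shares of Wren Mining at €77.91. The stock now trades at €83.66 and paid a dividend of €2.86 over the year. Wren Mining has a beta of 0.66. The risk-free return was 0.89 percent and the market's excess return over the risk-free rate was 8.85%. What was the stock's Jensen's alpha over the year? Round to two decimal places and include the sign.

+4.32%

Realised HPR = (P1 + D1 − P0) / P0 = (83.66 + 2.86 − 77.91) / 77.91 = 8.61 / 77.91 = 11.0512%
CAPM required = R_f + β·MRP = 0.89% + 0.66 × 8.85% = 6.7310%
α = realised − required = 11.0512% − 6.7310% = +4.32%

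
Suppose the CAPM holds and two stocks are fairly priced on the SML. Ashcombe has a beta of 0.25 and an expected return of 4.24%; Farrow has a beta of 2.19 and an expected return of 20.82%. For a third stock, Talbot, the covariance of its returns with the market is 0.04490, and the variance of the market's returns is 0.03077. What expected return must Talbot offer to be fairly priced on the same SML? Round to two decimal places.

14.57%

MRP = (20.82% − 4.24%) / (2.19 − 0.25) = 8.5464%
R_f = 4.24% − 0.25 × 8.5464% = 2.1034%
β_Talbot = Cov / Var(R_m) = 0.04490 / 0.03077 = 1.4592
E(R_Talbot) = R_f + β × MRP = 2.1034% + 1.4592 × 8.5464% = 14.57%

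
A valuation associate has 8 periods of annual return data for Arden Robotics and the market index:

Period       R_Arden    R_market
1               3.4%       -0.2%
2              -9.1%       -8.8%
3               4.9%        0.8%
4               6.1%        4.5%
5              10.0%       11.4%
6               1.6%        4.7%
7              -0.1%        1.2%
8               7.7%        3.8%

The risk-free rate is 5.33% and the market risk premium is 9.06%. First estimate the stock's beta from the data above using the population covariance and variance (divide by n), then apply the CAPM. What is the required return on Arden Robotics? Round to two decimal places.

Mean R_i = (3.4 − 9.1 + 4.9 + 6.1 + 10.0 + 1.6 − 0.1 + 7.7) / 8 = 3.0625%
Mean R_m = (-0.2 − 8.8 + 0.8 + 4.5 + 11.4 + 4.7 + 1.2 + 3.8) / 8 = 2.1750%
Σ(R_i − R̄_i)(R_m − R̄_m) = 208.1425  ⇒  Cov = 208.1425 / 8 = 26.0178
Σ(R_m − R̄_m)² = 228.4550  ⇒  Var(R_m) = 228.4550 / 8 = 28.5569
β = Cov / Var(R_m) = 26.0178 / 28.5569 = 0.9111
E(R) = R_f + β × MRP = 5.33% + 0.9111 × 9.06% = 13.58%

13.58%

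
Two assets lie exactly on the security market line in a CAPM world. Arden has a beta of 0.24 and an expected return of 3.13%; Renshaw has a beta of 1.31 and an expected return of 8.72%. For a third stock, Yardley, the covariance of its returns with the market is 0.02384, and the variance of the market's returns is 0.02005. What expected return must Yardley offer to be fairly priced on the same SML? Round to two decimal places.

MRP = (8.72% − 3.13%) / (1.31 − 0.24) = 5.2243%
R_f = 3.13% − 0.24 × 5.2243% = 1.8762%
β_Yardley = Cov / Var(R_m) = 0.02384 / 0.02005 = 1.1890
E(R_Yardley) = R_f + β × MRP = 1.8762% + 1.1890 × 5.2243% = 8.09%

8.09%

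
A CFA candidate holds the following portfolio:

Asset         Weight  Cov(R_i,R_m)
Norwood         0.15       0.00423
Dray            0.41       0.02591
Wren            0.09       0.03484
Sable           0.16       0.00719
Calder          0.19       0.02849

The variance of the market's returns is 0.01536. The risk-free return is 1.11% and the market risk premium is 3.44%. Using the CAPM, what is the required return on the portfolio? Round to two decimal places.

5.80%

β_Norwood = 0.00423 / 0.01536 = 0.2754
β_Dray = 0.02591 / 0.01536 = 1.6868
β_Wren = 0.03484 / 0.01536 = 2.2682
β_Sable = 0.00719 / 0.01536 = 0.4681
β_Calder = 0.02849 / 0.01536 = 1.8548
β_P = Σ w_i β_i = 0.15×0.2754 + 0.41×1.6868 + 0.09×2.2682 + 0.16×0.4681 + 0.19×1.8548 = 1.3643
E(R_P) = R_f + β_P × MRP = 1.11% + 1.3643 × 3.44% = 5.80%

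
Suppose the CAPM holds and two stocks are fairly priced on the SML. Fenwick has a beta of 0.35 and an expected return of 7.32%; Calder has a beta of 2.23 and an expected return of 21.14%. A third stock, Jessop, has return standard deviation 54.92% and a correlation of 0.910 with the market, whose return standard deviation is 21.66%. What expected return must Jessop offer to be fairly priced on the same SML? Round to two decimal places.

21.71%

MRP = (21.14% − 7.32%) / (2.23 − 0.35) = 7.3511%
R_f = 7.32% − 0.35 × 7.3511% = 4.7471%
β_Jessop = ρ·σ_i/σ_m = 0.910 × 54.92 / 21.66 = 2.3073
E(R_Jessop) = R_f + β × MRP = 4.7471% + 2.3073 × 7.3511% = 21.71%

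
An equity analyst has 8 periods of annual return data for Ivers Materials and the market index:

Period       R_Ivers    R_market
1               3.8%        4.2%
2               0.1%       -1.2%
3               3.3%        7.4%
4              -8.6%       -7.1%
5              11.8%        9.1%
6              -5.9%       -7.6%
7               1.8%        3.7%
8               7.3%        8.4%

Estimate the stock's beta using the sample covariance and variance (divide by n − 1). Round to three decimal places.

0.934

Mean R_i = (3.8 + 0.1 + 3.3 − 8.6 + 11.8 − 5.9 + 1.8 + 7.3) / 8 = 1.7000%
Mean R_m = (4.2 − 1.2 + 7.4 − 7.1 + 9.1 − 7.6 + 3.7 + 8.4) / 8 = 2.1125%
Σ(R_i − R̄_i)(R_m − R̄_m) = 292.7900  ⇒  Cov = 292.7900 / 7 = 41.8271
Σ(R_m − R̄_m)² = 313.3688  ⇒  Var(R_m) = 313.3688 / 7 = 44.7670
β = Cov / Var(R_m) = 41.8271 / 44.7670 = 0.9343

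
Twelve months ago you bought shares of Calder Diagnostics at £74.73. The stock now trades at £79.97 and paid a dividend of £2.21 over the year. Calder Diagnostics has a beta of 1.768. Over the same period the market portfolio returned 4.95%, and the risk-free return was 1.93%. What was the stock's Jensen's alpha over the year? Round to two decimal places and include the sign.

Realised HPR = (P1 + D1 − P0) / P0 = (79.97 + 2.21 − 74.73) / 74.73 = 7.45 / 74.73 = 9.9692%
MRP = 4.95% − 1.93% = 3.02%
CAPM required = R_f + β·MRP = 1.93% + 1.768 × 3.02% = 7.26936%
α = realised − required = 9.9692% − 7.26936% = +2.70%

+2.70%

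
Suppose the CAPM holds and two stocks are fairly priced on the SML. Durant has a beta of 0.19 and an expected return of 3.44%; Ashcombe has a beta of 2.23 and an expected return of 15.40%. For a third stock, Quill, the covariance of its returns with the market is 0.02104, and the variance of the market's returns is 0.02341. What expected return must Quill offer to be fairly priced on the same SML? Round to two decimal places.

MRP = (15.40% − 3.44%) / (2.23 − 0.19) = 5.8627%
R_f = 3.44% − 0.19 × 5.8627% = 2.3261%
β_Quill = Cov / Var(R_m) = 0.02104 / 0.02341 = 0.8988
E(R_Quill) = R_f + β × MRP = 2.3261% + 0.8988 × 5.8627% = 7.60%

7.60%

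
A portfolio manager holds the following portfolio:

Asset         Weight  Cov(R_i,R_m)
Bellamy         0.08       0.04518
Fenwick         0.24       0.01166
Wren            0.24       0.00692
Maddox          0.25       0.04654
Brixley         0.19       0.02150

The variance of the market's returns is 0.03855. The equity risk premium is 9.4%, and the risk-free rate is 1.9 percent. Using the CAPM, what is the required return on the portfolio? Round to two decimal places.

7.70%

β_Bellamy = 0.04518 / 0.03855 = 1.1720
β_Fenwick = 0.01166 / 0.03855 = 0.3025
β_Wren = 0.00692 / 0.03855 = 0.1795
β_Maddox = 0.04654 / 0.03855 = 1.2073
β_Brixley = 0.02150 / 0.03855 = 0.5577
β_P = Σ w_i β_i = 0.08×1.1720 + 0.24×0.3025 + 0.24×0.1795 + 0.25×1.2073 + 0.19×0.5577 = 0.6172
E(R_P) = R_f + β_P × MRP = 1.9% + 0.6172 × 9.4% = 7.70%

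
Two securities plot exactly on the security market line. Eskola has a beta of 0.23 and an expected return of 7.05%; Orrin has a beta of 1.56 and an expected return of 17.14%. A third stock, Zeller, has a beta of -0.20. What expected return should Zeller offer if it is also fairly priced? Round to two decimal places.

3.79%

MRP (SML slope) = (17.14% − 7.05%) / (1.56 − 0.23) = 10.09% / 1.33 = 7.5865%
R_f (intercept) = 7.05% − 0.23 × 7.5865% = 5.3051%
E(R_Zeller) = R_f + β × MRP = 5.3051% + -0.20 × 7.5865% = 3.79%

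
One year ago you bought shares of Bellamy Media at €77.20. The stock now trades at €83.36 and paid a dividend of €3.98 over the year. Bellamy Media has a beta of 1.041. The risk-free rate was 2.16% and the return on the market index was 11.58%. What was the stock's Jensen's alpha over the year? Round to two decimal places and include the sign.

+1.17%

Realised HPR = (P1 + D1 − P0) / P0 = (83.36 + 3.98 − 77.20) / 77.20 = 10.14 / 77.20 = 13.1347%
MRP = 11.58% − 2.16% = 9.42%
CAPM required = R_f + β·MRP = 2.16% + 1.041 × 9.42% = 11.96622%
α = realised − required = 13.1347% − 11.96622% = +1.17%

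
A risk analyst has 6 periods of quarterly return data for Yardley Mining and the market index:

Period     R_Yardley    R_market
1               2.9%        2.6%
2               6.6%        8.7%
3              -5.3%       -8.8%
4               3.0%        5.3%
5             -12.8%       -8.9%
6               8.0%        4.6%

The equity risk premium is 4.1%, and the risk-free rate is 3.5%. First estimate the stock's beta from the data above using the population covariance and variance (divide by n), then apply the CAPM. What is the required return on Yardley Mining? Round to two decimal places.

Mean R_i = (2.9 + 6.6 − 5.3 + 3.0 − 12.8 + 8.0) / 6 = 0.4000%
Mean R_m = (2.6 + 8.7 − 8.8 + 5.3 − 8.9 + 4.6) / 6 = 0.5833%
Σ(R_i − R̄_i)(R_m − R̄_m) = 276.8200  ⇒  Cov = 276.8200 / 6 = 46.1367
Σ(R_m − R̄_m)² = 286.3083  ⇒  Var(R_m) = 286.3083 / 6 = 47.7181
β = Cov / Var(R_m) = 46.1367 / 47.7181 = 0.9669
E(R) = R_f + β × MRP = 3.5% + 0.9669 × 4.1% = 7.46%

7.46%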